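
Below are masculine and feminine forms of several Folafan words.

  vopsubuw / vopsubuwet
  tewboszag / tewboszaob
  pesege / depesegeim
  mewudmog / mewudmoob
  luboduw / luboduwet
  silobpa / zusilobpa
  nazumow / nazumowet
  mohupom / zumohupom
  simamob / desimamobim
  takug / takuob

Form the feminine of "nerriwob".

denerriwobim

"nerriwob" ends in -b. The one such stem in the data (simamob → desimamobim) adds de- … -im around the stem, so the same rule applies.
The other patterns: stems ending in -g drop the final letter and add -ob; stems ending in -a or -m add the prefix zu-; stems ending in -w add -et.
So nerriwob → denerriwobim.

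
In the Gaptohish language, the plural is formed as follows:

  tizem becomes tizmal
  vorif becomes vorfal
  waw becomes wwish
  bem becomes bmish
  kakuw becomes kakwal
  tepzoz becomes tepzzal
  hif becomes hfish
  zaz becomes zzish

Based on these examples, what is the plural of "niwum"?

waw and kakuw both end in -w yet inflect differently (wwish, kakwal), so the final letter is not what conditions the rule; the number of vowels is.
"niwum" has 2 vowels. The stems with 2 vowels (kakuw → kakwal, tepzoz → tepzzal, vorif → vorfal) delete the last vowel and add -al.
So niwum → niwmal.

niwmal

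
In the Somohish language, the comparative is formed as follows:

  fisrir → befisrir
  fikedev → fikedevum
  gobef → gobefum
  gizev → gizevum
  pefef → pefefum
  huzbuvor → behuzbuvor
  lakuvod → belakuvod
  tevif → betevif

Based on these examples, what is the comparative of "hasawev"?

"hasawev" has last vowel 'e'. The stems whose last vowel is 'e' (fikedev → fikedevum, gobef → gobefum, gizev → gizevum) add -um.
The other pattern: stems whose last vowel is 'i' or 'o' add the prefix be-.
So hasawev → hasawevum.

hasawevum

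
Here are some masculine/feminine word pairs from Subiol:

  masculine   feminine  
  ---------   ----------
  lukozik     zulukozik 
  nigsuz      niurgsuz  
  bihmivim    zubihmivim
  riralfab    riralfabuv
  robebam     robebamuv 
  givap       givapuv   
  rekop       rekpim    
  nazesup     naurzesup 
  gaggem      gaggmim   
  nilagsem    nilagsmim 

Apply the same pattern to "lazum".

bihmivim and robebam both end in -m yet inflect differently (zubihmivim, robebamuv), so the final letter is not what conditions the rule; the last vowel is.
"lazum" has last vowel 'u'. The stems whose last vowel is 'u' (nigsuz → niurgsuz, nazesup → naurzesup) insert -ur- after the first vowel.
The other patterns: stems whose last vowel is 'i' add the prefix zu-; stems whose last vowel is 'a' add -uv; stems whose last vowel is 'e' or 'o' delete the last vowel and add -im.
So lazum → laurzum.

laurzum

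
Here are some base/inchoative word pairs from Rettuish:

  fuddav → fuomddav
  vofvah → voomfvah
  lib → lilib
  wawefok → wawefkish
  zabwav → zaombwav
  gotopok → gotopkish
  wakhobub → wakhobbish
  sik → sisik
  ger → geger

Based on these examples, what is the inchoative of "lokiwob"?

lib and wakhobub both end in -b yet inflect differently (lilib, wakhobbish), so the final letter is not what conditions the rule; the number of vowels is.
"lokiwob" has 3 vowels. The stems with 3 vowels (wakhobub → wakhobbish, gotopok → gotopkish, wawefok → wawefkish) delete the last vowel and add -ish.
The other patterns: stems with 1 vowel repeat the first consonant+vowel as a prefix; stems with 2 vowels insert -om- after the first vowel.
So lokiwob → lokiwbish.

lokiwbish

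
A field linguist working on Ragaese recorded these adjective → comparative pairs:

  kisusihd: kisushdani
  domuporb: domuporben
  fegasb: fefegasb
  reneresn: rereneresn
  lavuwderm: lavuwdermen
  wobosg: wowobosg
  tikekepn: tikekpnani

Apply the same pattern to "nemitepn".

nemitpnani

"nemitepn" has second-to-last letter 'p'. The one such stem in the data (tikekepn → tikekpnani) deletes the last vowel and adds -ani (as does kisusihd), so the same rule applies.
The other patterns: stems whose second-to-last letter is 's' repeat the first consonant+vowel as a prefix; stems whose second-to-last letter is 'r' add -en.
So nemitepn → nemitpnani.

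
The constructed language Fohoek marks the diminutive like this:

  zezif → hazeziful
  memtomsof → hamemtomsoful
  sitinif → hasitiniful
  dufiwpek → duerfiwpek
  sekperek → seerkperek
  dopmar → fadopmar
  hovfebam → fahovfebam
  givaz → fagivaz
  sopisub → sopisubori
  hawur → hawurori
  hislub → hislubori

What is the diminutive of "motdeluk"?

motdelukori

dopmar and hawur both end in -r yet inflect differently (fadopmar, hawurori), so the final letter is not what conditions the rule; the last vowel is.
"motdeluk" has last vowel 'u'. The stems whose last vowel is 'u' (sopisub → sopisubori, hawur → hawurori, hislub → hislubori) add -ori.
So motdeluk → motdelukori.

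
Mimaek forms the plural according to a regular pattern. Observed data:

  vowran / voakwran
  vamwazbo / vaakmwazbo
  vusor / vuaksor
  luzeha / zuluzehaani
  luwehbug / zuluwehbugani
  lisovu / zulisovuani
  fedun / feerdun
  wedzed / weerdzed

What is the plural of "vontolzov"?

vowran and fedun both end in -n yet inflect differently (voakwran, feerdun), so the final letter is not what conditions the rule; the first letter is.
"vontolzov" begins with v-. The stems beginning with v- (vowran → voakwran, vamwazbo → vaakmwazbo, vusor → vuaksor) insert -ak- after the first vowel.
The other patterns: stems beginning with l- add zu- … -ani around the stem; stems beginning with f- or w- insert -er- after the first vowel.
So vontolzov → voakntolzov.

voakntolzov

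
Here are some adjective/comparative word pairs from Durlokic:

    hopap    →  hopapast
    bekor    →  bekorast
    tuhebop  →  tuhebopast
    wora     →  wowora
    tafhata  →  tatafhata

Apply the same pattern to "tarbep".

hopap and wora both have last vowel 'a' yet inflect differently (hopapast, wowora), so the last vowel is not what conditions the rule; whether the stem ends in a vowel or a consonant is.
"tarbep" ends in a consonant. The stems ending in a consonant (hopap → hopapast, bekor → bekorast, tuhebop → tuhebopast) add -ast.
The other pattern: stems ending in a vowel repeat the first consonant+vowel as a prefix.
So tarbep → tarbepast.

tarbepast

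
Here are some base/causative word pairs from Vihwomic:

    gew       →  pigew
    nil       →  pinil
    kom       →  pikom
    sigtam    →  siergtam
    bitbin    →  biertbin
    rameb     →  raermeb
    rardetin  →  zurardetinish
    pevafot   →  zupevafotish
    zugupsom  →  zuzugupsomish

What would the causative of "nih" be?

pinih

kom and sigtam both end in -m yet inflect differently (pikom, siergtam), so the final letter is not what conditions the rule; the number of vowels is.
"nih" has 1 vowel. The stems with 1 vowel (gew → pigew, nil → pinil, kom → pikom) add the prefix pi-.
The other patterns: stems with 2 vowels insert -er- after the first vowel; stems with 3 vowels add zu- … -ish around the stem.
So nih → pinih.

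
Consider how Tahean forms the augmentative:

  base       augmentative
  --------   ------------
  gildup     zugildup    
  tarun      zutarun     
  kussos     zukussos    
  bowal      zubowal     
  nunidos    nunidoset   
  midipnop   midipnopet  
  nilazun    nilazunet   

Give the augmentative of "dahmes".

zudahmes

kussos and nunidos both end in -s yet inflect differently (zukussos, nunidoset), so the final letter is not what conditions the rule; the number of vowels is.
"dahmes" has 2 vowels. The stems with 2 vowels (gildup → zugildup, tarun → zutarun, kussos → zukussos) add the prefix zu-.
The other pattern: stems with 3 vowels add -et.
So dahmes → zudahmes.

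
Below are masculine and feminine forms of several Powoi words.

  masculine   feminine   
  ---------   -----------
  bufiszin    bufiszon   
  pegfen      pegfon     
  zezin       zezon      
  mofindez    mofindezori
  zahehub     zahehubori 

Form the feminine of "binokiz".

binokizori

pegfen and mofindez both have last vowel 'e' yet inflect differently (pegfon, mofindezori), so the last vowel is not what conditions the rule; the final letter is.
"binokiz" ends in -z. The one such stem in the data (mofindez → mofindezori) adds -ori, so the same rule applies.
The other pattern: stems ending in -n change the last vowel to 'o'.
So binokiz → binokizori.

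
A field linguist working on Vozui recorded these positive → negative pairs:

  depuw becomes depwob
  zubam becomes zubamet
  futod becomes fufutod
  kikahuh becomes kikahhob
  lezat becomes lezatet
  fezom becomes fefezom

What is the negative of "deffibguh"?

deffibghob

"deffibguh" has last vowel 'u'. The stems whose last vowel is 'u' (kikahuh → kikahhob, depuw → depwob) delete the last vowel and add -ob.
The other patterns: stems whose last vowel is 'o' repeat the first consonant+vowel as a prefix; stems whose last vowel is 'a' add -et.
So deffibguh → deffibghob.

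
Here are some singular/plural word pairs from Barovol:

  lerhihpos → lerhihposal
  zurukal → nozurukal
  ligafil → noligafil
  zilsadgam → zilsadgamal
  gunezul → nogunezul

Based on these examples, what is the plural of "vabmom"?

zurukal and zilsadgam both have last vowel 'a' yet inflect differently (nozurukal, zilsadgamal), so the last vowel is not what conditions the rule; the final letter is.
"vabmom" ends in -m. The one such stem in the data (zilsadgam → zilsadgamal) adds -al, so the same rule applies.
The other pattern: stems ending in -l add the prefix no-.
So vabmom → vabmomal.

vabmomal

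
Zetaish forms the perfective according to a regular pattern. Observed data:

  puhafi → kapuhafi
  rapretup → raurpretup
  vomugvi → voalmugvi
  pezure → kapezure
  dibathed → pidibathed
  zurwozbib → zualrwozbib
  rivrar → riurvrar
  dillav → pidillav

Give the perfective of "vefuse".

"vefuse" begins with v-. The one such stem in the data (vomugvi → voalmugvi) inserts -al- after the first vowel (as does zurwozbib), so the same rule applies.
The other patterns: stems beginning with d- add the prefix pi-; stems beginning with p- add the prefix ka-; stems beginning with r- insert -ur- after the first vowel.
So vefuse → vealfuse.

vealfuse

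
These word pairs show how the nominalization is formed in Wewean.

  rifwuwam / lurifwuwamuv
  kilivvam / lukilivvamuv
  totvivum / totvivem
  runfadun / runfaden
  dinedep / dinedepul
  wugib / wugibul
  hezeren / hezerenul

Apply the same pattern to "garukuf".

rifwuwam and totvivum both end in -m yet inflect differently (lurifwuwamuv, totvivem), so the final letter is not what conditions the rule; the last vowel is.
"garukuf" has last vowel 'u'. The stems whose last vowel is 'u' (totvivum → totvivem, runfadun → runfaden) change the last vowel to 'e'.
The other patterns: stems whose last vowel is 'a' add lu- … -uv around the stem; stems whose last vowel is 'e' or 'i' add -ul.
So garukuf → garukef.

garukef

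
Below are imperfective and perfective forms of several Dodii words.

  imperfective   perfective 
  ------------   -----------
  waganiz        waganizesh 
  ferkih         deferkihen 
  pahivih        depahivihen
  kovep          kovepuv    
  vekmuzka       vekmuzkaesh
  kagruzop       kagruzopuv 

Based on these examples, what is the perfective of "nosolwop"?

ferkih and waganiz both have last vowel 'i' yet inflect differently (deferkihen, waganizesh), so the last vowel is not what conditions the rule; the final letter is.
"nosolwop" ends in -p. The stems ending in -p (kovep → kovepuv, kagruzop → kagruzopuv) add -uv.
So nosolwop → nosolwopuv.

nosolwopuv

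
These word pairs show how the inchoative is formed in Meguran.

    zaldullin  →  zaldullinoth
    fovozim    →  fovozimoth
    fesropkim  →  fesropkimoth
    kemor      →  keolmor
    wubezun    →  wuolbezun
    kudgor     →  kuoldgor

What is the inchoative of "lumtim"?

"lumtim" has last vowel 'i'. The stems whose last vowel is 'i' (zaldullin → zaldullinoth, fovozim → fovozimoth, fesropkim → fesropkimoth) add -oth.
So lumtim → lumtimoth.

lumtimoth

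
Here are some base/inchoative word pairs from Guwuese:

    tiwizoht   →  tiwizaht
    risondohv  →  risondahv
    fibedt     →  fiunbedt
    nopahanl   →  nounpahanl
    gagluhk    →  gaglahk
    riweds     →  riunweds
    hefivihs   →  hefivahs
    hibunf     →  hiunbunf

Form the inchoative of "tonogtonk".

"tonogtonk" has second-to-last letter 'n'. The stems whose second-to-last letter is 'n' (nopahanl → nounpahanl, hibunf → hiunbunf) insert -un- after the first vowel.
The other pattern: stems whose second-to-last letter is 'h' change the last vowel to 'a'.
So tonogtonk → tounnogtonk.

tounnogtonk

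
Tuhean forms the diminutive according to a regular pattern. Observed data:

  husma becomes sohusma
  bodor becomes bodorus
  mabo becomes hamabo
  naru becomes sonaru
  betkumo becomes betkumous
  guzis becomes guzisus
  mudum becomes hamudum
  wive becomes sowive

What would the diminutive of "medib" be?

betkumo and mabo both end in -o yet inflect differently (betkumous, hamabo), so the final letter is not what conditions the rule; the first letter is.
"medib" begins with m-. The stems beginning with m- (mudum → hamudum, mabo → hamabo) add the prefix ha-.
So medib → hamedib.

hamedib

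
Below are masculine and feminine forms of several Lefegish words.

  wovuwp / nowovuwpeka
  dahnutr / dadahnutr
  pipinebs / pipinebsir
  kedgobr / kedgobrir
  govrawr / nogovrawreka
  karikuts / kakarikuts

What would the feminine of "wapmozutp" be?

wawapmozutp

kedgobr and dahnutr both end in -r yet inflect differently (kedgobrir, dadahnutr), so the final letter is not what conditions the rule; the second-to-last letter is.
"wapmozutp" has second-to-last letter 't'. The stems whose second-to-last letter is 't' (dahnutr → dadahnutr, karikuts → kakarikuts) repeat the first consonant+vowel as a prefix.
The other patterns: stems whose second-to-last letter is 'b' add -ir; stems whose second-to-last letter is 'w' add no- … -eka around the stem.
So wapmozutp → wawapmozutp.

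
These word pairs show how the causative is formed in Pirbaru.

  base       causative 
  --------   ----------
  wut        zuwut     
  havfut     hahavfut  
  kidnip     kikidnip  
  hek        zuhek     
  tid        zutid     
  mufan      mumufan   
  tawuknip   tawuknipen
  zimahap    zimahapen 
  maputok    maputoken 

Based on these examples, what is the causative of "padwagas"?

"padwagas" has 3 vowels. The stems with 3 vowels (maputok → maputoken, tawuknip → tawuknipen, zimahap → zimahapen) add -en.
The other patterns: stems with 1 vowel add the prefix zu-; stems with 2 vowels repeat the first consonant+vowel as a prefix.
So padwagas → padwagasen.

padwagasen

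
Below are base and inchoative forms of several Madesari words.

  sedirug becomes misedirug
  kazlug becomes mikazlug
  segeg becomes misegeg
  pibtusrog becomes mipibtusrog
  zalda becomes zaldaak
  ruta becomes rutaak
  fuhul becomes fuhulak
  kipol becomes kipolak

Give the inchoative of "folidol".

folidolak

sedirug and fuhul both have last vowel 'u' yet inflect differently (misedirug, fuhulak), so the last vowel is not what conditions the rule; the final letter is.
"folidol" ends in -l. The stems ending in -l (fuhul → fuhulak, kipol → kipolak) add -ak.
The other pattern: stems ending in -g add the prefix mi-.
So folidol → folidolak.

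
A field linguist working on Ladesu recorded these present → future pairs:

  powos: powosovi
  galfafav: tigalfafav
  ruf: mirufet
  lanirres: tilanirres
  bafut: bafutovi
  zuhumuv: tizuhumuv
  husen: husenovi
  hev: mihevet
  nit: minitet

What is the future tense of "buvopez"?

tibuvopez

nit and bafut both end in -t yet inflect differently (minitet, bafutovi), so the final letter is not what conditions the rule; the number of vowels is.
"buvopez" has 3 vowels. The stems with 3 vowels (lanirres → tilanirres, galfafav → tigalfafav, zuhumuv → tizuhumuv) add the prefix ti-.
The other patterns: stems with 1 vowel add mi- … -et around the stem; stems with 2 vowels add -ovi.
So buvopez → tibuvopez.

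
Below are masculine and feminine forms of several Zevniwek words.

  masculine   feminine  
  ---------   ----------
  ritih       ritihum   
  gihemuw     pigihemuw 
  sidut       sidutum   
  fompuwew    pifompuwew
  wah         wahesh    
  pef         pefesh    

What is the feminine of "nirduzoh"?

"nirduzoh" has 3 vowels. The stems with 3 vowels (gihemuw → pigihemuw, fompuwew → pifompuwew) add the prefix pi-.
The other patterns: stems with 1 vowel add -esh; stems with 2 vowels add -um.
So nirduzoh → pinirduzoh.

pinirduzoh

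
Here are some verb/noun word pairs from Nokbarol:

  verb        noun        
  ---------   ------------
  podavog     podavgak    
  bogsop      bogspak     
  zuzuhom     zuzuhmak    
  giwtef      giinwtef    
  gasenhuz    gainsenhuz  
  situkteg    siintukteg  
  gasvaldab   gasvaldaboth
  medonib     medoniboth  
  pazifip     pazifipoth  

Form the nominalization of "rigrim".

rigrimoth

podavog and situkteg both end in -g yet inflect differently (podavgak, siintukteg), so the final letter is not what conditions the rule; the last vowel is.
"rigrim" has last vowel 'i'. The stems whose last vowel is 'i' (medonib → medoniboth, pazifip → pazifipoth) add -oth.
The other patterns: stems whose last vowel is 'o' delete the last vowel and add -ak; stems whose last vowel is 'e' or 'u' insert -in- after the first vowel.
So rigrim → rigrimoth.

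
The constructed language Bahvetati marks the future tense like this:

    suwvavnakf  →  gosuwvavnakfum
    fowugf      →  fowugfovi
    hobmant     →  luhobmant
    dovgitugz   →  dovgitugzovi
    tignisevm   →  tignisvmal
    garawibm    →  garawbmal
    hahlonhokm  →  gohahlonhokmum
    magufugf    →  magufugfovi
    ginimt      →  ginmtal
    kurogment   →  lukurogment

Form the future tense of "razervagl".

magufugf and suwvavnakf both end in -f yet inflect differently (magufugfovi, gosuwvavnakfum), so the final letter is not what conditions the rule; the second-to-last letter is.
"razervagl" has second-to-last letter 'g'. The stems whose second-to-last letter is 'g' (magufugf → magufugfovi, dovgitugz → dovgitugzovi, fowugf → fowugfovi) add -ovi.
So razervagl → razervaglovi.

razervaglovi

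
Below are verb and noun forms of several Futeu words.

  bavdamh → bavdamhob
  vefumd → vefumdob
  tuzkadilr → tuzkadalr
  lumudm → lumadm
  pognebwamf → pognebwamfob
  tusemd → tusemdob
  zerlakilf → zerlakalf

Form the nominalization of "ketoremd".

ketoremdob

pognebwamf and zerlakilf both end in -f yet inflect differently (pognebwamfob, zerlakalf), so the final letter is not what conditions the rule; the second-to-last letter is.
"ketoremd" has second-to-last letter 'm'. The stems whose second-to-last letter is 'm' (pognebwamf → pognebwamfob, tusemd → tusemdob, bavdamh → bavdamhob) add -ob.
So ketoremd → ketoremdob.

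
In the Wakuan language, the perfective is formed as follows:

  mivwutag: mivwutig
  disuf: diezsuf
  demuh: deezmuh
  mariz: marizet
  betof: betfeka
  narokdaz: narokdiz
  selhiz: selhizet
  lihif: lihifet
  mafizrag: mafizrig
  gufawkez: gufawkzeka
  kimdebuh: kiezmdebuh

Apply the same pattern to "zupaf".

disuf and betof both end in -f yet inflect differently (diezsuf, betfeka), so the final letter is not what conditions the rule; the last vowel is.
"zupaf" has last vowel 'a'. The stems whose last vowel is 'a' (mafizrag → mafizrig, narokdaz → narokdiz, mivwutag → mivwutig) change the last vowel to 'i'.
The other patterns: stems whose last vowel is 'u' insert -ez- after the first vowel; stems whose last vowel is 'e' or 'o' delete the last vowel and add -eka; stems whose last vowel is 'i' add -et.
So zupaf → zupif.

zupif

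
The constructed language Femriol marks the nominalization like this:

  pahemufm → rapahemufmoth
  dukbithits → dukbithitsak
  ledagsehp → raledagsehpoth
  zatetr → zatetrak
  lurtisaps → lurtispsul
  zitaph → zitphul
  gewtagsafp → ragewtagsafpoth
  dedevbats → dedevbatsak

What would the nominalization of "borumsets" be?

"borumsets" has second-to-last letter 't'. The stems whose second-to-last letter is 't' (dedevbats → dedevbatsak, dukbithits → dukbithitsak, zatetr → zatetrak) add -ak.
So borumsets → borumsetsak.

borumsetsak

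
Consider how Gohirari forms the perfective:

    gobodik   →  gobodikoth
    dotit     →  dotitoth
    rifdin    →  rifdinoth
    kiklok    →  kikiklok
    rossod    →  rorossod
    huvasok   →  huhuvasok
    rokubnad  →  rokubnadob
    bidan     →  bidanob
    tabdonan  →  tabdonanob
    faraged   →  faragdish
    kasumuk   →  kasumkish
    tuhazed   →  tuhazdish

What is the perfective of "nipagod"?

ninipagod

gobodik and kiklok both end in -k yet inflect differently (gobodikoth, kikiklok), so the final letter is not what conditions the rule; the last vowel is.
"nipagod" has last vowel 'o'. The stems whose last vowel is 'o' (kiklok → kikiklok, rossod → rorossod, huvasok → huhuvasok) repeat the first consonant+vowel as a prefix.
So nipagod → ninipagod.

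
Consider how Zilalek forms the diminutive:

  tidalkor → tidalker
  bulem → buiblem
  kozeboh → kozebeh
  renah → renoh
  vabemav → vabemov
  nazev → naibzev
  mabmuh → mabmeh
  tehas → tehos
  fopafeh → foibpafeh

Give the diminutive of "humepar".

renah and fopafeh both end in -h yet inflect differently (renoh, foibpafeh), so the final letter is not what conditions the rule; the last vowel is.
"humepar" has last vowel 'a'. The stems whose last vowel is 'a' (tehas → tehos, renah → renoh, vabemav → vabemov) change the last vowel to 'o'.
The other patterns: stems whose last vowel is 'e' insert -ib- after the first vowel; stems whose last vowel is 'o' or 'u' change the last vowel to 'e'.
So humepar → humepor.

humepor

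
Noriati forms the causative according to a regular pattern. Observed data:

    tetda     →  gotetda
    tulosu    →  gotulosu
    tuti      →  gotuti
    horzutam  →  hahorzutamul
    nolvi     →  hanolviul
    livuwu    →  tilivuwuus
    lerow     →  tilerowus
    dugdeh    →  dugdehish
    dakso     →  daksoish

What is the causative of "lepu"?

tuti and nolvi both end in -i yet inflect differently (gotuti, hanolviul), so the final letter is not what conditions the rule; the first letter is.
"lepu" begins with l-. The stems beginning with l- (livuwu → tilivuwuus, lerow → tilerowus) add ti- … -us around the stem.
The other patterns: stems beginning with t- add the prefix go-; stems beginning with h- or n- add ha- … -ul around the stem; stems beginning with d- add -ish.
So lepu → tilepuus.

tilepuus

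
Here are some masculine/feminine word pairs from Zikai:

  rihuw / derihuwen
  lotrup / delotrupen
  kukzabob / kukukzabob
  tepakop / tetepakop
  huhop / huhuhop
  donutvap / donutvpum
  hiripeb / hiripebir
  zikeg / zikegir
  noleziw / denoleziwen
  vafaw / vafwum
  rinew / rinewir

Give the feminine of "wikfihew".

wikfihewir

vafaw and rinew both end in -w yet inflect differently (vafwum, rinewir), so the final letter is not what conditions the rule; the last vowel is.
"wikfihew" has last vowel 'e'. The stems whose last vowel is 'e' (rinew → rinewir, hiripeb → hiripebir, zikeg → zikegir) add -ir.
The other patterns: stems whose last vowel is 'a' delete the last vowel and add -um; stems whose last vowel is 'o' repeat the first consonant+vowel as a prefix; stems whose last vowel is 'i' or 'u' add de- … -en around the stem.
So wikfihew → wikfihewir.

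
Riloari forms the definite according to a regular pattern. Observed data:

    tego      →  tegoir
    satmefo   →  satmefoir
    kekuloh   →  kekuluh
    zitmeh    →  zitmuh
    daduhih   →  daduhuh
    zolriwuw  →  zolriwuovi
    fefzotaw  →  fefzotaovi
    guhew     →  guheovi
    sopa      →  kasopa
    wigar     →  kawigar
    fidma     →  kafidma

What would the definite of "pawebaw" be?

pawebaovi

tego and kekuloh both have last vowel 'o' yet inflect differently (tegoir, kekuluh), so the last vowel is not what conditions the rule; the final letter is.
"pawebaw" ends in -w. The stems ending in -w (zolriwuw → zolriwuovi, fefzotaw → fefzotaovi, guhew → guheovi) drop the final letter and add -ovi.
So pawebaw → pawebaovi.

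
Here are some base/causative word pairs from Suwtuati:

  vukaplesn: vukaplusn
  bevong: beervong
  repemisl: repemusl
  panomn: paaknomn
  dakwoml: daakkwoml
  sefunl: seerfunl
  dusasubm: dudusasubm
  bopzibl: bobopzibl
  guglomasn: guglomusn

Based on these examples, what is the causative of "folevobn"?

fofolevobn

bopzibl and sefunl both end in -l yet inflect differently (bobopzibl, seerfunl), so the final letter is not what conditions the rule; the second-to-last letter is.
"folevobn" has second-to-last letter 'b'. The stems whose second-to-last letter is 'b' (dusasubm → dudusasubm, bopzibl → bobopzibl) repeat the first consonant+vowel as a prefix.
So folevobn → fofolevobn.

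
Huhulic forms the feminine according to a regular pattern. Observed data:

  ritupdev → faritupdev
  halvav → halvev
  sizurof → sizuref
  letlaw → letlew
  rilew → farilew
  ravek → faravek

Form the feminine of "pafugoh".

ritupdev and halvav both end in -v yet inflect differently (faritupdev, halvev), so the final letter is not what conditions the rule; the last vowel is.
"pafugoh" has last vowel 'o'. The one such stem in the data (sizurof → sizuref) changes the last vowel to 'e' (as do halvav, letlaw), so the same rule applies.
So pafugoh → pafugeh.

pafugeh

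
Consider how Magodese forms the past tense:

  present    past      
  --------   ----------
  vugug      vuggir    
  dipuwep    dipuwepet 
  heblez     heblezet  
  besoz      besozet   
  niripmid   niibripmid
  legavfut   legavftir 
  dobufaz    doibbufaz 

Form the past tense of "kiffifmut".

heblez and dobufaz both end in -z yet inflect differently (heblezet, doibbufaz), so the final letter is not what conditions the rule; the last vowel is.
"kiffifmut" has last vowel 'u'. The stems whose last vowel is 'u' (legavfut → legavftir, vugug → vuggir) delete the last vowel and add -ir.
So kiffifmut → kiffifmtir.

kiffifmtir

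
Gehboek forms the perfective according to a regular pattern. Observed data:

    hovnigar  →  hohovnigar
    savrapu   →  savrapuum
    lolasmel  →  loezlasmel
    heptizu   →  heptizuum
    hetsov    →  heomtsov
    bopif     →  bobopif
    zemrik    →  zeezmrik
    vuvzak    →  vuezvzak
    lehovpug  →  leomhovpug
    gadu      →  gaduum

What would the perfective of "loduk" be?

"loduk" ends in -k. The stems ending in -k (zemrik → zeezmrik, vuvzak → vuezvzak) insert -ez- after the first vowel.
The other patterns: stems ending in -u add -um; stems ending in -f or -r repeat the first consonant+vowel as a prefix; stems ending in -g or -v insert -om- after the first vowel.
So loduk → loezduk.

loezduk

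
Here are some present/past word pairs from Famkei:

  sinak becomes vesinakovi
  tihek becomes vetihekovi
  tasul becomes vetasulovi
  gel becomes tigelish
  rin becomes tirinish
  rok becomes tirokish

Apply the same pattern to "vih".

tivihish

rok and sinak both end in -k yet inflect differently (tirokish, vesinakovi), so the final letter is not what conditions the rule; the number of vowels is.
"vih" has 1 vowel. The stems with 1 vowel (rin → tirinish, gel → tigelish, rok → tirokish) add ti- … -ish around the stem.
So vih → tivihish.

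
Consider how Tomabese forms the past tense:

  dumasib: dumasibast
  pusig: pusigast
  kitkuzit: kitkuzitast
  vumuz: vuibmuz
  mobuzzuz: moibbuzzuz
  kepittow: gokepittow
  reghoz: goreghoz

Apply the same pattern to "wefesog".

"wefesog" has last vowel 'o'. The stems whose last vowel is 'o' (kepittow → gokepittow, reghoz → goreghoz) add the prefix go-.
The other patterns: stems whose last vowel is 'i' add -ast; stems whose last vowel is 'u' insert -ib- after the first vowel.
So wefesog → gowefesog.

gowefesog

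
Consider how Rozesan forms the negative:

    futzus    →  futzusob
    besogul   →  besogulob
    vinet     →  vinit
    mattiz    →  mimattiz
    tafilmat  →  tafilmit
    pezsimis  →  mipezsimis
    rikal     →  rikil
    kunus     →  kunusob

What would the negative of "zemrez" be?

"zemrez" has last vowel 'e'. The one such stem in the data (vinet → vinit) changes the last vowel to 'i' (as do rikal, tafilmat), so the same rule applies.
The other patterns: stems whose last vowel is 'u' add -ob; stems whose last vowel is 'i' add the prefix mi-.
So zemrez → zemriz.

zemriz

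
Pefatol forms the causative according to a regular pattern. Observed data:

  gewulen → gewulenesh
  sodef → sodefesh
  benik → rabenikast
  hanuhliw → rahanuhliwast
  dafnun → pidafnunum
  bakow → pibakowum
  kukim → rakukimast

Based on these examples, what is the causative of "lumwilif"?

ralumwilifast

"lumwilif" has last vowel 'i'. The stems whose last vowel is 'i' (hanuhliw → rahanuhliwast, benik → rabenikast, kukim → rakukimast) add ra- … -ast around the stem.
So lumwilif → ralumwilifast.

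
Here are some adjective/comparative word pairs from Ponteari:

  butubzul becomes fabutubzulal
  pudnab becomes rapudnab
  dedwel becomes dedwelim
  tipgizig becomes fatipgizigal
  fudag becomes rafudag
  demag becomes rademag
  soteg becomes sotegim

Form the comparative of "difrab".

radifrab

"difrab" has last vowel 'a'. The stems whose last vowel is 'a' (fudag → rafudag, demag → rademag, pudnab → rapudnab) add the prefix ra-.
The other patterns: stems whose last vowel is 'e' add -im; stems whose last vowel is 'i' or 'u' add fa- … -al around the stem.
So difrab → radifrab.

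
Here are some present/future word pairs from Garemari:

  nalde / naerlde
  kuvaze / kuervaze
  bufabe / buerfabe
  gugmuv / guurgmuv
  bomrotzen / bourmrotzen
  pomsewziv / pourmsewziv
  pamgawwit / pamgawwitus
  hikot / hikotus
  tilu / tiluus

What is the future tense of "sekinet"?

sekinetus

nalde and bomrotzen both have last vowel 'e' yet inflect differently (naerlde, bourmrotzen), so the last vowel is not what conditions the rule; the final letter is.
"sekinet" ends in -t. The stems ending in -t (pamgawwit → pamgawwitus, hikot → hikotus) add -us.
So sekinet → sekinetus.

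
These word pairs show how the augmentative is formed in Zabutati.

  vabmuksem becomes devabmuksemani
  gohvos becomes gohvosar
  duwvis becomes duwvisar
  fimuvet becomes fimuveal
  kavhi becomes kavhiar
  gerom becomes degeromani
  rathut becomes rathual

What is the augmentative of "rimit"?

vabmuksem and fimuvet both have last vowel 'e' yet inflect differently (devabmuksemani, fimuveal), so the last vowel is not what conditions the rule; the final letter is.
"rimit" ends in -t. The stems ending in -t (fimuvet → fimuveal, rathut → rathual) drop the final letter and add -al.
The other patterns: stems ending in -m add de- … -ani around the stem; stems ending in -i or -s add -ar.
So rimit → rimial.

rimial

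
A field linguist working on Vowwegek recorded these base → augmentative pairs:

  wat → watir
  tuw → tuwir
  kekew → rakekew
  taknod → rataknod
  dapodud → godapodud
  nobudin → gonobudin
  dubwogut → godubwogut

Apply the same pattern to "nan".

nanir

"nan" has 1 vowel. The stems with 1 vowel (wat → watir, tuw → tuwir) add -ir.
The other patterns: stems with 2 vowels add the prefix ra-; stems with 3 vowels add the prefix go-.
So nan → nanir.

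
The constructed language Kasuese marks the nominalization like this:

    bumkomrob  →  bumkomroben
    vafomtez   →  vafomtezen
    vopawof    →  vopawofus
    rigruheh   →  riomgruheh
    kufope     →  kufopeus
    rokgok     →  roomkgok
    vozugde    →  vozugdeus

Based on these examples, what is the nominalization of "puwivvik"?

vozugde and vafomtez both have last vowel 'e' yet inflect differently (vozugdeus, vafomtezen), so the last vowel is not what conditions the rule; the final letter is.
"puwivvik" ends in -k. The one such stem in the data (rokgok → roomkgok) inserts -om- after the first vowel (as does rigruheh), so the same rule applies.
The other patterns: stems ending in -e or -f add -us; stems ending in -b or -z add -en.
So puwivvik → puomwivvik.

puomwivvik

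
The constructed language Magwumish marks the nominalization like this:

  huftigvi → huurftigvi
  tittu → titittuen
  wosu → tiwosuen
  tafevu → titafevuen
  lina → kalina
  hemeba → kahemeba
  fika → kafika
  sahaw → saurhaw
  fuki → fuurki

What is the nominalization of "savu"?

lina and sahaw both have last vowel 'a' yet inflect differently (kalina, saurhaw), so the last vowel is not what conditions the rule; the final letter is.
"savu" ends in -u. The stems ending in -u (tafevu → titafevuen, wosu → tiwosuen, tittu → titittuen) add ti- … -en around the stem.
The other patterns: stems ending in -a add the prefix ka-; stems ending in -i or -w insert -ur- after the first vowel.
So savu → tisavuen.

tisavuen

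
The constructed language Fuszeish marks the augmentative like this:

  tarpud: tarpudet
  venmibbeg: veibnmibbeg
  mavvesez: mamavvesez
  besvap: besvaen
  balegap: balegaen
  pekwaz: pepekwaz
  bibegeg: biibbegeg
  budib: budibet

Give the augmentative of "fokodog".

pekwaz and balegap both have last vowel 'a' yet inflect differently (pepekwaz, balegaen), so the last vowel is not what conditions the rule; the final letter is.
"fokodog" ends in -g. The stems ending in -g (venmibbeg → veibnmibbeg, bibegeg → biibbegeg) insert -ib- after the first vowel.
So fokodog → foibkodog.

foibkodog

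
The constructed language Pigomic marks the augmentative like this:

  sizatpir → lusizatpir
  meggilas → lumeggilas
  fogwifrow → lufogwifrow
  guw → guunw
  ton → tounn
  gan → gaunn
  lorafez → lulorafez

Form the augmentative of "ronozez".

guw and fogwifrow both end in -w yet inflect differently (guunw, lufogwifrow), so the final letter is not what conditions the rule; the number of vowels is.
"ronozez" has 3 vowels. The stems with 3 vowels (sizatpir → lusizatpir, fogwifrow → lufogwifrow, meggilas → lumeggilas) add the prefix lu-.
So ronozez → luronozez.

luronozez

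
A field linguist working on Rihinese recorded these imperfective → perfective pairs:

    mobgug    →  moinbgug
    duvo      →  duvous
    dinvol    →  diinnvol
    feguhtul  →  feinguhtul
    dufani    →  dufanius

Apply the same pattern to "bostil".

boinstil

dinvol and duvo both have last vowel 'o' yet inflect differently (diinnvol, duvous), so the last vowel is not what conditions the rule; whether the stem ends in a vowel or a consonant is.
"bostil" ends in a consonant. The stems ending in a consonant (mobgug → moinbgug, dinvol → diinnvol, feguhtul → feinguhtul) insert -in- after the first vowel.
So bostil → boinstil.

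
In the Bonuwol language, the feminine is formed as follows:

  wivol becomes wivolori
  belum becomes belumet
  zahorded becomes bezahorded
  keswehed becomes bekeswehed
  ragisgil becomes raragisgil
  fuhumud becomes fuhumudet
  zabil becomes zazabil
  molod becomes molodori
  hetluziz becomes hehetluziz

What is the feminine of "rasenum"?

rasenumet

zabil and wivol both end in -l yet inflect differently (zazabil, wivolori), so the final letter is not what conditions the rule; the last vowel is.
"rasenum" has last vowel 'u'. The stems whose last vowel is 'u' (fuhumud → fuhumudet, belum → belumet) add -et.
So rasenum → rasenumet.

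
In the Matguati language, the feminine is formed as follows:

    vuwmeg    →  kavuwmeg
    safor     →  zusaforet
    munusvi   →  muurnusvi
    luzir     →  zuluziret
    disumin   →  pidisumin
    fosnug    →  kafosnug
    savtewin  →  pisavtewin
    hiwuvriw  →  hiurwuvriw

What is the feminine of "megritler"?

zumegritleret

"megritler" ends in -r. The stems ending in -r (safor → zusaforet, luzir → zuluziret) add zu- … -et around the stem.
So megritler → zumegritleret.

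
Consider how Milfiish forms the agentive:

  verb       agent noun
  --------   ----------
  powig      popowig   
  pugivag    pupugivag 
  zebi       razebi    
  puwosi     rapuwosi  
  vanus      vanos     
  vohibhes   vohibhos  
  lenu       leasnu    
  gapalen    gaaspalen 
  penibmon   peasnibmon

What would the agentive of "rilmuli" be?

rarilmuli

powig and zebi both have last vowel 'i' yet inflect differently (popowig, razebi), so the last vowel is not what conditions the rule; the final letter is.
"rilmuli" ends in -i. The stems ending in -i (zebi → razebi, puwosi → rapuwosi) add the prefix ra-.
So rilmuli → rarilmuli.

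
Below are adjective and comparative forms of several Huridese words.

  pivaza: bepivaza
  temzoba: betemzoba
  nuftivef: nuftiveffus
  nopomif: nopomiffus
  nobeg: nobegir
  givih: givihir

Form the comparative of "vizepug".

vizepugir

nuftivef and nobeg both have last vowel 'e' yet inflect differently (nuftiveffus, nobegir), so the last vowel is not what conditions the rule; the final letter is.
"vizepug" ends in -g. The one such stem in the data (nobeg → nobegir) adds -ir, so the same rule applies.
The other patterns: stems ending in -a add the prefix be-; stems ending in -f double the final consonant and add -us.
So vizepug → vizepugir.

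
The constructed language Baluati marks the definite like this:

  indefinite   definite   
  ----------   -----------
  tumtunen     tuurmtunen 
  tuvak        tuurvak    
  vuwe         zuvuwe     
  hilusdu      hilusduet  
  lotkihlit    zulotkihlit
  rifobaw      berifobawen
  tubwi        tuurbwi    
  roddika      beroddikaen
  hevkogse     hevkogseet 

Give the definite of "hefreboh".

"hefreboh" begins with h-. The stems beginning with h- (hilusdu → hilusduet, hevkogse → hevkogseet) add -et.
The other patterns: stems beginning with t- insert -ur- after the first vowel; stems beginning with r- add be- … -en around the stem; stems beginning with l- or v- add the prefix zu-.
So hefreboh → hefrebohet.

hefrebohet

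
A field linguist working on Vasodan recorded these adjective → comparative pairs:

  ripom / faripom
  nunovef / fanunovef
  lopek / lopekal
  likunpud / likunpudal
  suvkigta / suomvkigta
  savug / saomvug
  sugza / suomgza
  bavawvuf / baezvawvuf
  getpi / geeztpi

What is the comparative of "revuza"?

farevuza

"revuza" begins with r-. The one such stem in the data (ripom → faripom) adds the prefix fa-, so the same rule applies.
The other patterns: stems beginning with l- add -al; stems beginning with s- insert -om- after the first vowel; stems beginning with b- or g- insert -ez- after the first vowel.
So revuza → farevuza.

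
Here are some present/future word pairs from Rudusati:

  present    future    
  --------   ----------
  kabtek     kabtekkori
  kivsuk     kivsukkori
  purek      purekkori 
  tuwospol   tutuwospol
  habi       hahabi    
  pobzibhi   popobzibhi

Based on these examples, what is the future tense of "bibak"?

bibakkori

purek and pobzibhi both begin with p- yet inflect differently (purekkori, popobzibhi), so the first letter is not what conditions the rule; the final letter is.
"bibak" ends in -k. The stems ending in -k (kabtek → kabtekkori, kivsuk → kivsukkori, purek → purekkori) double the final consonant and add -ori.
So bibak → bibakkori.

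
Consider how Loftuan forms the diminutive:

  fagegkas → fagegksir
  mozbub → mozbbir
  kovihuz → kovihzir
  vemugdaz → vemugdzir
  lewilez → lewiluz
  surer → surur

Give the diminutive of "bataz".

batzir

kovihuz and lewilez both end in -z yet inflect differently (kovihzir, lewiluz), so the final letter is not what conditions the rule; the last vowel is.
"bataz" has last vowel 'a'. The stems whose last vowel is 'a' (fagegkas → fagegksir, vemugdaz → vemugdzir) delete the last vowel and add -ir.
So bataz → batzir.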